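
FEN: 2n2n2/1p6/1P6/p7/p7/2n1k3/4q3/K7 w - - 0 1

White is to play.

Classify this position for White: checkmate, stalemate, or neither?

White to move; white king on a1.
In check: no.
King squares — b1: attacked by Nc3; a2: attacked by Qe2; b2: attacked by Qe2.
Legal moves for White: none.
Not in check and no legal moves → stalemate.

stalemate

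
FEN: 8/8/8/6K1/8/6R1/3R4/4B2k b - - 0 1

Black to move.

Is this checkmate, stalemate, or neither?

Black to move; black king on h1.
In check: no.
King squares — g1: attacked by Rg3; g2: attacked by Rd2; h2: attacked by Rd2.
Legal moves for Black: none.
Not in check and no legal moves → stalemate.

stalemate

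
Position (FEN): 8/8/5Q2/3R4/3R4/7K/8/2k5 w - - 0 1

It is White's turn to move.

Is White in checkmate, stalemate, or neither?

neither

White to move; white king on h3.
In check: no.
Legal moves for White include: Qh8, Qf8, Qd8, Qg7, Qf7, Qe7, Qh6+, Qg6, Qe6, Qd6, Qc6+, Qb6, Qa6, Qg5+, Qf5, Qe5, Qh4, Qf4+, ... (list truncated; more exist).
White has legal moves and is not in check → neither.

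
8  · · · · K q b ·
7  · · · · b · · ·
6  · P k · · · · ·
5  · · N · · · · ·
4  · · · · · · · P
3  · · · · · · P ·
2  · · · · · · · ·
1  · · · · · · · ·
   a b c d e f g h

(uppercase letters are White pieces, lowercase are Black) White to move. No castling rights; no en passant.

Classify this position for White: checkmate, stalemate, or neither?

checkmate

White to move; white king on e8.
In check: yes, from the black queen on f8.
King squares — d7: attacked by Kc6; e7: attacked by Qf8; f7: attacked by Qf8; d8: attacked by Be7; f8: attacked by Be7.
Legal moves for White: none.
In check with no legal moves → checkmate.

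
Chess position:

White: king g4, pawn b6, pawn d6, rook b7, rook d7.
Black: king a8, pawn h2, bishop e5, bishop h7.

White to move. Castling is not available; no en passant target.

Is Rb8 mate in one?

After Rb8: black king on a8; in check: yes, from the white rook on b8.
Black has 1 legal reply: Kxb8.
In check but a legal move exists → not checkmate.

no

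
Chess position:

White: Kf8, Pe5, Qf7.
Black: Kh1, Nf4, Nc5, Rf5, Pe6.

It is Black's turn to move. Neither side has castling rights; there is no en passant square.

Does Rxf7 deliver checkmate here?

After Rxf7: white king on f8; in check: yes, from the black rook on f7.
White has 3 legal replies: Kg8, Ke8, Kxf7.
In check but a legal move exists → not checkmate.

no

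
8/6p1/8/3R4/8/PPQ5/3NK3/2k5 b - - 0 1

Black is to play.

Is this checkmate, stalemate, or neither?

checkmate

Black to move; black king on c1.
In check: yes, from the white queen on c3.
King squares — b1: attacked by Nd2; d1: attacked by Ke2; b2: attacked by Qc3; c2: attacked by Qc3; d2: attacked by Ke2.
Legal moves for Black: none.
In check with no legal moves → checkmate.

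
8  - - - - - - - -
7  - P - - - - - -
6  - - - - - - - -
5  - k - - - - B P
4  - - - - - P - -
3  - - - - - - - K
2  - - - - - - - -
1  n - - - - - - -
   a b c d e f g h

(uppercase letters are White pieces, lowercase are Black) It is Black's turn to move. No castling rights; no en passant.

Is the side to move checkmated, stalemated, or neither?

neither

Black to move; black king on b5.
In check: no.
Legal moves for Black: Kc6, Kb6, Ka6, Kc5, Ka5, Kc4, Kb4, Ka4, Nb3, Nc2.
Black has 10 legal moves and is not in check → neither.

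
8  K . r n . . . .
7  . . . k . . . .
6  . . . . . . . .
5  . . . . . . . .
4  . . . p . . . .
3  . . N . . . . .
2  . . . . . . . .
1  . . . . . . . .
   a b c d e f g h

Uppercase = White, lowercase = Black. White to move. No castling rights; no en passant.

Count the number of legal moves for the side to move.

1

White to move; king on a8.
In check: yes, from the black rook on c8.
Legal moves: Ka7.
Count: 1.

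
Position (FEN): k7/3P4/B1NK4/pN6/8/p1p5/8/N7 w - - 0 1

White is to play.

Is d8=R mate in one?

yes

After d8=R: black king on a8; in check: yes, from the white rook on d8.
King squares — a7: attacked by Nb5; b7: attacked by Ba6; b8: attacked by Nc6.
Black has no legal moves → checkmate.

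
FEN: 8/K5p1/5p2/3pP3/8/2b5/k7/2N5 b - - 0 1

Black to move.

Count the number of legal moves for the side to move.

4

Black to move; king on a2.
In check: yes, from the white knight on c1.
Legal moves: Ka3, Kb2, Kb1, Ka1.
Count: 4.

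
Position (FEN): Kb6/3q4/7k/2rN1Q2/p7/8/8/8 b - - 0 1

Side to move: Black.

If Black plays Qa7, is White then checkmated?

After Qa7: white king on a8; in check: yes, from the black queen on a7.
King squares — a7: attacked by Bb8; b7: attacked by Qa7; b8: attacked by Qa7.
White has no legal moves → checkmate.

yes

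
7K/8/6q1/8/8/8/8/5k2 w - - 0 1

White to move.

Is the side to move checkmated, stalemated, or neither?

White to move; white king on h8.
In check: no.
King squares — g7: attacked by Qg6; h7: attacked by Qg6; g8: attacked by Qg6.
Legal moves for White: none.
Not in check and no legal moves → stalemate.

stalemate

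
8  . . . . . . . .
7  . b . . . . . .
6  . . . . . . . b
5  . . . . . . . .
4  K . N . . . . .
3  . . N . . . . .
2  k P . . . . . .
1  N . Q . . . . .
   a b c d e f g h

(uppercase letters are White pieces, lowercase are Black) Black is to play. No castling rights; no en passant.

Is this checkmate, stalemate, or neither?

Black to move; black king on a2.
In check: yes, from the white knight on c3.
King squares — a1: attacked by Qc1; b1: attacked by Qc1; b2: attacked by Qc1; a3: attacked by Pb2; b3: attacked by Na1.
Legal moves for Black: none.
In check with no legal moves → checkmate.

checkmate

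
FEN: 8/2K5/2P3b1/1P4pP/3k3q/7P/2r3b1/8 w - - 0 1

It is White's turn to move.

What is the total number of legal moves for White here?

10

White to move; king on c7.
In check: no.
Legal moves: Kd8, Kc8, Kb8, Kd7, Kb7, Kd6, Kb6, hxg6, h6, b6.
Count: 10.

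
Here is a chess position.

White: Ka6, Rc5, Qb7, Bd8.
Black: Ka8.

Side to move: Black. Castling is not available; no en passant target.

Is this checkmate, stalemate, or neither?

checkmate

Black to move; black king on a8.
In check: yes, from the white queen on b7.
King squares — a7: attacked by Ka6; b7: attacked by Ka6; b8: attacked by Qb7.
Legal moves for Black: none.
In check with no legal moves → checkmate.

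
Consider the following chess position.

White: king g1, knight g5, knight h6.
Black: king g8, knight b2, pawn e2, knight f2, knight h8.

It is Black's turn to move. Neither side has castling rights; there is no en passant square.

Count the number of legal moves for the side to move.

Black to move; king on g8.
In check: yes, from the white knight on h6.
Legal moves: Kf8, Kg7.
Count: 2.

2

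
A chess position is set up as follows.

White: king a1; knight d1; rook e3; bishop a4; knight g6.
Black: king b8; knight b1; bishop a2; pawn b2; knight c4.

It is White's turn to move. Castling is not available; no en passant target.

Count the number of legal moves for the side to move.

2

White to move; king on a1.
In check: yes, from the black pawn on b2.
Legal moves: Kxa2, Nxb2.
Count: 2.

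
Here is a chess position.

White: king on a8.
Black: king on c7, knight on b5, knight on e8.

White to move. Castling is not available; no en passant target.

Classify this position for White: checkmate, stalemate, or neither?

stalemate

White to move; white king on a8.
In check: no.
King squares — a7: attacked by Nb5; b7: attacked by Kc7; b8: attacked by Kc7.
Legal moves for White: none.
Not in check and no legal moves → stalemate.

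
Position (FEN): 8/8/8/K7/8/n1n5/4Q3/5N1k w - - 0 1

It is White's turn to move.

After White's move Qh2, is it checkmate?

yes

After Qh2: black king on h1; in check: yes, from the white queen on h2.
King squares — g1: attacked by Qh2; g2: attacked by Qh2; h2: attacked by Nf1.
Black has no legal moves → checkmate.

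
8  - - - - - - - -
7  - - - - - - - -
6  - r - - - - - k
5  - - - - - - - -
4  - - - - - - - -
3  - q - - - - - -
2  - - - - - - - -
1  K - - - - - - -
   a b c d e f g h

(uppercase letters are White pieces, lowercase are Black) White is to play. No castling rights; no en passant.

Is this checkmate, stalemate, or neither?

White to move; white king on a1.
In check: no.
King squares — b1: attacked by Qb3; a2: attacked by Qb3; b2: attacked by Qb3.
Legal moves for White: none.
Not in check and no legal moves → stalemate.

stalemate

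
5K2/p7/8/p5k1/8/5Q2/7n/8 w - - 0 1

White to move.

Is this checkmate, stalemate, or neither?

neither

White to move; white king on f8.
In check: no.
Legal moves for White include: Kg8, Ke8, Kg7, Kf7, Ke7, Qa8, Qf7, Qb7, Qf6+, Qc6, Qh5+, Qf5+, Qd5+, Qg4+, Qf4+, Qe4, Qh3, Qg3+, ... (list truncated; more exist).
White has legal moves and is not in check → neither.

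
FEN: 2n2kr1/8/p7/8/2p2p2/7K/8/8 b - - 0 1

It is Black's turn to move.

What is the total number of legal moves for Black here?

Black to move; king on f8.
In check: no.
Legal moves: Rh8+, Rg7, Rg6, Rg5, Rg4, Rg3+, Rg2, Rg1, Ke8, Kg7, Kf7, Ke7, Ne7, Na7, Nd6, Nb6, a5, f3, c3.
Count: 19.

19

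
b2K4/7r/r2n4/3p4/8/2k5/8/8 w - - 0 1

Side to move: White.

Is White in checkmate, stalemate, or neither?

White to move; white king on d8.
In check: no.
King squares — c7: attacked by Rh7; d7: attacked by Rh7; e7: attacked by Rh7; c8: attacked by Nd6; e8: attacked by Nd6.
Legal moves for White: none.
Not in check and no legal moves → stalemate.

stalemate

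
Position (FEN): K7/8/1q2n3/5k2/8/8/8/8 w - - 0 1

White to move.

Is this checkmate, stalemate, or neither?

White to move; white king on a8.
In check: no.
King squares — a7: attacked by Qb6; b7: attacked by Qb6; b8: attacked by Qb6.
Legal moves for White: none.
Not in check and no legal moves → stalemate.

stalemate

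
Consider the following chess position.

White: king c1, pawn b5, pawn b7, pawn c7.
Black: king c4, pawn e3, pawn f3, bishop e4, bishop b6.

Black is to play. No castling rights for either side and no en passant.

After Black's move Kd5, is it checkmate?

no

After Kd5: white king on c1; in check: no.
White is not in check, so this cannot be checkmate.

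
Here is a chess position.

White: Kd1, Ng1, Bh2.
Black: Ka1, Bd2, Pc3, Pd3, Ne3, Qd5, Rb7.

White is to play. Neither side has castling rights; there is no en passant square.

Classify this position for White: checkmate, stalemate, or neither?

checkmate

White to move; white king on d1.
In check: yes, from the black knight on e3.
King squares — c1: attacked by Bd2; e1: attacked by Bd2; c2: attacked by Pd3; d2: attacked by Pc3; e2: attacked by Pd3.
Legal moves for White: none.
In check with no legal moves → checkmate.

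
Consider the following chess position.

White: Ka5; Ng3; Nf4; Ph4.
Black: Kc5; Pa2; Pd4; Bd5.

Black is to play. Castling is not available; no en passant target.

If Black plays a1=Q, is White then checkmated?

yes

After a1=Q: white king on a5; in check: yes, from the black queen on a1.
King squares — a4: attacked by Qa1; b4: attacked by Kc5; b5: attacked by Kc5; a6: attacked by Qa1; b6: attacked by Kc5.
White has no legal moves → checkmate.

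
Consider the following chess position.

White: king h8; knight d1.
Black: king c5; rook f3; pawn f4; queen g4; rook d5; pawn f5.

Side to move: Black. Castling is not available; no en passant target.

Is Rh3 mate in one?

After Rh3: white king on h8; in check: yes, from the black rook on h3.
King squares — g7: attacked by Qg4; h7: attacked by Rh3; g8: attacked by Qg4.
White has no legal moves → checkmate.

yes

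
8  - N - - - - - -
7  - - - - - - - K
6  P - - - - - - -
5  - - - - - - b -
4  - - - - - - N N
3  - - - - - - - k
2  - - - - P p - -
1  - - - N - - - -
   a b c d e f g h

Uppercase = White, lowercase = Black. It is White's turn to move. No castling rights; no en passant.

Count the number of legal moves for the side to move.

White to move; king on h7.
In check: no.
Legal moves: Nd7, Nc6, Kh8, Kg8, Kg7, Kg6, Ng6, Nf5, Nf3, Ng2, Nh6, Nf6, Ne5, Nge3, Nh2, Ngxf2+, Nde3, Nc3, Ndxf2+, Nb2, a7, e3, e4.
Count: 23.

23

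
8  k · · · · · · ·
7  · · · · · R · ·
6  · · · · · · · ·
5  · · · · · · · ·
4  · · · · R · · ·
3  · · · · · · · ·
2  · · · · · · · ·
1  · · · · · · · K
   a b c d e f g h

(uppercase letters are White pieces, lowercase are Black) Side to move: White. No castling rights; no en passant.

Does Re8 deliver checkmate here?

yes

After Re8: black king on a8; in check: yes, from the white rook on e8.
King squares — a7: attacked by Rf7; b7: attacked by Rf7; b8: attacked by Re8.
Black has no legal moves → checkmate.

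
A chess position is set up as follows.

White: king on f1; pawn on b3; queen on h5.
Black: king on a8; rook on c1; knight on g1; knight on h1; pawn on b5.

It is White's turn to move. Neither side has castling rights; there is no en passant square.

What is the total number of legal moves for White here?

2

White to move; king on f1.
In check: yes, from the black rook on c1.
Legal moves: Kg2, Qd1.
Count: 2.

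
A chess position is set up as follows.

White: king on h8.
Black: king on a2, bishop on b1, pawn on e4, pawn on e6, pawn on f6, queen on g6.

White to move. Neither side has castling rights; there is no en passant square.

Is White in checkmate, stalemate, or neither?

White to move; white king on h8.
In check: no.
King squares — g7: attacked by Qg6; h7: attacked by Qg6; g8: attacked by Qg6.
Legal moves for White: none.
Not in check and no legal moves → stalemate.

stalemate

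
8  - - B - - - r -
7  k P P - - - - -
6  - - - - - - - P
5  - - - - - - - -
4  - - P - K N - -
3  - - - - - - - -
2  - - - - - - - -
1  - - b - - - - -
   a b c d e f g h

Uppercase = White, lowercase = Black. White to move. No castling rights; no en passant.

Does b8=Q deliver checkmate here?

After b8=Q: black king on a7; in check: yes, from the white queen on b8.
King squares — a6: attacked by Bc8; b6: attacked by Qb8; b7: attacked by Qb8; a8: attacked by Qb8; b8: attacked by Pc7.
Black has no legal moves → checkmate.

yes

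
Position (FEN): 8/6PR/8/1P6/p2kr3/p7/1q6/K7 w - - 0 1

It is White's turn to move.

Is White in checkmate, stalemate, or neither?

White to move; white king on a1.
In check: yes, from the black queen on b2.
King squares — b1: attacked by Qb2; a2: attacked by Qb2; b2: attacked by Pa3.
Legal moves for White: none.
In check with no legal moves → checkmate.

checkmate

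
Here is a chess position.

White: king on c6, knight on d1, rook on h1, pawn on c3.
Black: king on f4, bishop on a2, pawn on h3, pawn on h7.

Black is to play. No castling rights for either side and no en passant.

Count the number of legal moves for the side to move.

17

Black to move; king on f4.
In check: no.
Legal moves: Kg5, Kf5, Ke5, Kg4, Ke4, Kg3, Kf3, Bg8, Bf7, Be6, Bd5+, Bc4, Bb3, Bb1, h6, h2, h5.
Count: 17.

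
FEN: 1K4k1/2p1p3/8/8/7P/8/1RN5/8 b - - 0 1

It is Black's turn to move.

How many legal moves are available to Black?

9

Black to move; king on g8.
In check: no.
Legal moves: Kh8, Kf8, Kh7, Kg7, Kf7, e6, c6, e5, c5.
Count: 9.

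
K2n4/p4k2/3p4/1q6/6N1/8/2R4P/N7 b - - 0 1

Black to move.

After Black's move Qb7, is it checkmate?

yes

After Qb7: white king on a8; in check: yes, from the black queen on b7.
King squares — a7: attacked by Qb7; b7: attacked by Nd8; b8: attacked by Qb7.
White has no legal moves → checkmate.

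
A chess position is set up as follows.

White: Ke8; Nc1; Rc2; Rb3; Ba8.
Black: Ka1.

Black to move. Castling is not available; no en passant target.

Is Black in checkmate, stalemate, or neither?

Black to move; black king on a1.
In check: no.
King squares — b1: attacked by Rb3; a2: attacked by Nc1; b2: attacked by Rc2.
Legal moves for Black: none.
Not in check and no legal moves → stalemate.

stalemate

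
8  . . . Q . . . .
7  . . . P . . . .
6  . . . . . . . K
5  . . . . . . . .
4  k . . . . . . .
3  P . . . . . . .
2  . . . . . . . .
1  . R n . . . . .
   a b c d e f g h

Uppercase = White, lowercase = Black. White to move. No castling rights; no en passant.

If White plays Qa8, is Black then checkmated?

After Qa8: black king on a4; in check: yes, from the white queen on a8.
King squares — a3: attacked by Qa8; b3: attacked by Rb1; b4: attacked by Rb1; a5: attacked by Qa8; b5: attacked by Rb1.
Black has no legal moves → checkmate.

yes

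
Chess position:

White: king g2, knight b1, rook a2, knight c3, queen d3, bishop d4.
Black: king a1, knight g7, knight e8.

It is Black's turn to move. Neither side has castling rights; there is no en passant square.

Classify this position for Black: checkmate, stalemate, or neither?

Black to move; black king on a1.
In check: yes, from the white rook on a2.
King squares — b1: attacked by Nc3; a2: attacked by Nc3; b2: attacked by Ra2.
Legal moves for Black: none.
In check with no legal moves → checkmate.

checkmate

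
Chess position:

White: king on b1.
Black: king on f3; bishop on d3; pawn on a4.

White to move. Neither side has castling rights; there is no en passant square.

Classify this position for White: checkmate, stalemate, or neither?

White to move; white king on b1.
In check: yes, from the black bishop on d3.
Legal moves for White: Kb2, Ka2, Kc1, Ka1.
White is in check but has 4 legal moves → neither.

neither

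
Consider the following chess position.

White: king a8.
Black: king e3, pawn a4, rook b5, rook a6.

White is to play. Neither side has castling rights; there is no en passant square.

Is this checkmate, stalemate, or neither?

White to move; white king on a8.
In check: yes, from the black rook on a6.
King squares — a7: attacked by Ra6; b7: attacked by Rb5; b8: attacked by Rb5.
Legal moves for White: none.
In check with no legal moves → checkmate.

checkmate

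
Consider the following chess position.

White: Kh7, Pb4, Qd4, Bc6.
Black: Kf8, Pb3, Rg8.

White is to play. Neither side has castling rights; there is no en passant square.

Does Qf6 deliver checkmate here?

yes

After Qf6: black king on f8; in check: yes, from the white queen on f6.
King squares — e7: attacked by Qf6; f7: attacked by Qf6; g7: attacked by Qf6; e8: attacked by Bc6; g8: own rook.
Black has no legal moves → checkmate.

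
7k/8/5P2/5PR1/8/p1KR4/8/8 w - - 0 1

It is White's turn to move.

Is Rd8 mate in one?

no

After Rd8: black king on h8; in check: yes, from the white rook on d8.
Black has 1 legal reply: Kh7.
In check but a legal move exists → not checkmate.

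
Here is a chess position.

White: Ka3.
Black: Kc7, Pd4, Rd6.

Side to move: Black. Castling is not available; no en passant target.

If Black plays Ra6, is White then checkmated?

no

After Ra6: white king on a3; in check: yes, from the black rook on a6.
White has 3 legal replies: Kb4, Kb3, Kb2.
In check but a legal move exists → not checkmate.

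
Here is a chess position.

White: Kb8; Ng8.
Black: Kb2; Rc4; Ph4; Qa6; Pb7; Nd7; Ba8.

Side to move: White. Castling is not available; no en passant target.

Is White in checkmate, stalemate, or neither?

checkmate

White to move; white king on b8.
In check: yes, from the black knight on d7.
King squares — a7: attacked by Qa6; b7: attacked by Qa6; c7: attacked by Rc4; a8: attacked by Qa6; c8: attacked by Rc4.
Legal moves for White: none.
In check with no legal moves → checkmate.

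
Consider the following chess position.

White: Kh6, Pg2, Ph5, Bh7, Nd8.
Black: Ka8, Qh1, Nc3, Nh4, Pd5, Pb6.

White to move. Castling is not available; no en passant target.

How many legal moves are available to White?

15

White to move; king on h6.
In check: no.
Legal moves: Nf7, Nb7, Ne6, Nc6, Bg8, Bg6, Bf5, Be4, Bd3, Bc2, Bb1, Kg7, Kg5, g3, g4.
Count: 15.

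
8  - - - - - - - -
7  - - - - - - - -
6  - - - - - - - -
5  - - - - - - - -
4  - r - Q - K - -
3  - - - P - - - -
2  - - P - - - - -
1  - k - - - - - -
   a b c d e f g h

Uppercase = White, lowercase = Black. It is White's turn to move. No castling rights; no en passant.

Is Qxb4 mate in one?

After Qxb4: black king on b1; in check: yes, from the white queen on b4.
Black has 4 legal replies: Kxc2, Ka2, Kc1, Ka1.
In check but a legal move exists → not checkmate.

no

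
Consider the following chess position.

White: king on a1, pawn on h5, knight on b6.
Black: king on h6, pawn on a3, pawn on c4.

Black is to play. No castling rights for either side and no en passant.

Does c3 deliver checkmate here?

no

After c3: white king on a1; in check: no.
White is not in check, so this cannot be checkmate.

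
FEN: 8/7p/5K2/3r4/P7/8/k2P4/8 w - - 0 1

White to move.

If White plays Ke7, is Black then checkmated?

After Ke7: black king on a2; in check: no.
Black is not in check, so this cannot be checkmate.

no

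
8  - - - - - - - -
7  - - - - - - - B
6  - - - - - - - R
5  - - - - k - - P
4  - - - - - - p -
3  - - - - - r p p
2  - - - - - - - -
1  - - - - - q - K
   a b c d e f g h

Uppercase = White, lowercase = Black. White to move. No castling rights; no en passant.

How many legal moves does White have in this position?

0

White to move; king on h1.
In check: yes, from the black queen on f1.
Legal moves: none.
Count: 0.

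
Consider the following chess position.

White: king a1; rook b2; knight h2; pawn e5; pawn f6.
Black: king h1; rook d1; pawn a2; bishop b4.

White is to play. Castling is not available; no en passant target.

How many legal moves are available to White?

2

White to move; king on a1.
In check: yes, from the black rook on d1.
Legal moves: Kxa2, Rb1.
Count: 2.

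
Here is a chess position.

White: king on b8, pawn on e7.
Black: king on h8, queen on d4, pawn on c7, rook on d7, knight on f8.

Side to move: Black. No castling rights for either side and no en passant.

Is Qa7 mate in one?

After Qa7: white king on b8; in check: yes, from the black queen on a7.
White has 2 legal replies: Kc8, Kxa7.
In check but a legal move exists → not checkmate.

no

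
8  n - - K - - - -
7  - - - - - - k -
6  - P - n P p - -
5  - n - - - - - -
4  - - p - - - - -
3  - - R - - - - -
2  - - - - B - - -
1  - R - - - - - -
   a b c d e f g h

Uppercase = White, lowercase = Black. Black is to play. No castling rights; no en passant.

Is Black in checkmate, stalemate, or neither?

Black to move; black king on g7.
In check: no.
Legal moves for Black include: Nac7, Nxb6, Kh8, Kg8, Kf8, Kh7, Kh6, Kg6, Ne8, Nc8, Nf7+, Nb7+, Nf5, Ne4, Nbc7, Na7, Nd4, Nxc3, ... (list truncated; more exist).
Black has legal moves and is not in check → neither.

neither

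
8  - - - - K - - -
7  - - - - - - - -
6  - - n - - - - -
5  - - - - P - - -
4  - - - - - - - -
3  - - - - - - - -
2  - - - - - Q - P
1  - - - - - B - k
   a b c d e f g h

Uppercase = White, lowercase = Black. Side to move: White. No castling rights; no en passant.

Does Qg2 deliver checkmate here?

yes

After Qg2: black king on h1; in check: yes, from the white queen on g2.
King squares — g1: attacked by Qg2; g2: attacked by Bf1; h2: attacked by Qg2.
Black has no legal moves → checkmate.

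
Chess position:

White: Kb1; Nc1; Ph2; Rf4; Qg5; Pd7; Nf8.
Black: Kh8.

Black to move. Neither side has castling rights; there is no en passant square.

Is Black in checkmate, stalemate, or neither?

stalemate

Black to move; black king on h8.
In check: no.
King squares — g7: attacked by Qg5; h7: attacked by Nf8; g8: attacked by Qg5.
Legal moves for Black: none.
Not in check and no legal moves → stalemate.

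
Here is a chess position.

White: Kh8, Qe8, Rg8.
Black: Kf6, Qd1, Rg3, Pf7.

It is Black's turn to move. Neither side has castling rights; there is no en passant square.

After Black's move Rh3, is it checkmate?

yes

After Rh3: white king on h8; in check: yes, from the black rook on h3.
King squares — g7: attacked by Kf6; h7: attacked by Rh3; g8: own rook.
White has no legal moves → checkmate.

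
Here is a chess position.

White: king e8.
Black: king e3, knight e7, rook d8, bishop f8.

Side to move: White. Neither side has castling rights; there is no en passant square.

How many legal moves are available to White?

White to move; king on e8.
In check: yes, from the black rook on d8.
Legal moves: Kxd8, Kf7.
Count: 2.

2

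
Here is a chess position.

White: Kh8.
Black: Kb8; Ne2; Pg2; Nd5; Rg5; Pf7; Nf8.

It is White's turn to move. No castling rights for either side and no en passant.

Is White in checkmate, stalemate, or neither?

White to move; white king on h8.
In check: no.
King squares — g7: attacked by Rg5; h7: attacked by Nf8; g8: attacked by Rg5.
Legal moves for White: none.
Not in check and no legal moves → stalemate.

stalemate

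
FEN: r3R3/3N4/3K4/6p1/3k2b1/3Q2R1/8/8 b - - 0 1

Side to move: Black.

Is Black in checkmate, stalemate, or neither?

checkmate

Black to move; black king on d4.
In check: yes, from the white queen on d3.
King squares — c3: attacked by Qd3; d3: attacked by Rg3; e3: attacked by Qd3; c4: attacked by Qd3; e4: attacked by Qd3; c5: attacked by Kd6; d5: attacked by Qd3; e5: attacked by Kd6.
Legal moves for Black: none.
In check with no legal moves → checkmate.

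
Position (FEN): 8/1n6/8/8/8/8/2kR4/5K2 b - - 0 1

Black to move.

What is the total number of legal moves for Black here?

Black to move; king on c2.
In check: yes, from the white rook on d2.
Legal moves: Kc3, Kb3, Kxd2, Kc1, Kb1.
Count: 5.

5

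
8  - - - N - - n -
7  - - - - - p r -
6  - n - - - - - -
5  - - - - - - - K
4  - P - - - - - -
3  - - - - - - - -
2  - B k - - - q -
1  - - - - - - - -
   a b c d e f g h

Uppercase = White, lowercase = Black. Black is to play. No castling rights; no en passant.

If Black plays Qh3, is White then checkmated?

After Qh3: white king on h5; in check: yes, from the black queen on h3.
King squares — g4: attacked by Qh3; h4: attacked by Qh3; g5: attacked by Rg7; g6: attacked by Pf7; h6: attacked by Qh3.
White has no legal moves → checkmate.

yes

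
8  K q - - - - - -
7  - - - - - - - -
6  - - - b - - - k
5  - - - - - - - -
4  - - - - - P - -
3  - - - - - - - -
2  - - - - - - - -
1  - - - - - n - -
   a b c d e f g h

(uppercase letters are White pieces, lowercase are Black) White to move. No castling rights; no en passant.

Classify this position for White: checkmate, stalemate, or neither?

White to move; white king on a8.
In check: yes, from the black queen on b8.
King squares — a7: attacked by Qb8; b7: attacked by Qb8; b8: attacked by Bd6.
Legal moves for White: none.
In check with no legal moves → checkmate.

checkmate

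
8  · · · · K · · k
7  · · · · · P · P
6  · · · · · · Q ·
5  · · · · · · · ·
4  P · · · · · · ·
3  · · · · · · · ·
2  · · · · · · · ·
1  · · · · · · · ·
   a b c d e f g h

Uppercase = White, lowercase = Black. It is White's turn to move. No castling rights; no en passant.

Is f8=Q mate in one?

After f8=Q: black king on h8; in check: yes, from the white queen on f8.
King squares — g7: attacked by Qg6; h7: attacked by Qg6; g8: attacked by Qg6.
Black has no legal moves → checkmate.

yes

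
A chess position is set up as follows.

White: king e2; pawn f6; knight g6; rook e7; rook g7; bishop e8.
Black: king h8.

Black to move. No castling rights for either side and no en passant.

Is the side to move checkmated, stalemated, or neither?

Black to move; black king on h8.
In check: yes, from the white knight on g6.
King squares — g7: attacked by Pf6; h7: attacked by Rg7; g8: attacked by Rg7.
Legal moves for Black: none.
In check with no legal moves → checkmate.

checkmate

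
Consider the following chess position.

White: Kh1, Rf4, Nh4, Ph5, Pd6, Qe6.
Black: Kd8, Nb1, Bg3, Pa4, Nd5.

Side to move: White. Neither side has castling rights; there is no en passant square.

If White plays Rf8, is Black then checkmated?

After Rf8: black king on d8; in check: yes, from the white rook on f8.
King squares — c7: attacked by Pd6; d7: attacked by Qe6; e7: attacked by Pd6; c8: attacked by Qe6; e8: attacked by Qe6.
Black has no legal moves → checkmate.

yes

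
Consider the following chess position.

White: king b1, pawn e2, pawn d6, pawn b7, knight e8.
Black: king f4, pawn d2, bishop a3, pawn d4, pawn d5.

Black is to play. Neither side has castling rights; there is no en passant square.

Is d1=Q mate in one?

After d1=Q: white king on b1; in check: yes, from the black queen on d1.
White has 1 legal reply: Ka2.
In check but a legal move exists → not checkmate.

no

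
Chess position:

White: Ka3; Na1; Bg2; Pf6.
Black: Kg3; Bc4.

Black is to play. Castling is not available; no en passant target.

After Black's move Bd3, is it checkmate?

After Bd3: white king on a3; in check: no.
White is not in check, so this cannot be checkmate.

no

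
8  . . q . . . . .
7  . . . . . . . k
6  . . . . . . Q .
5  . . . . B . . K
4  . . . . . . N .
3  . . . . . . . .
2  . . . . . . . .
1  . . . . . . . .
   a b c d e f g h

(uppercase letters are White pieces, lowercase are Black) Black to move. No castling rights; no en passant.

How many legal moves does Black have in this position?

0

Black to move; king on h7.
In check: yes, from the white queen on g6.
Legal moves: none.
Count: 0.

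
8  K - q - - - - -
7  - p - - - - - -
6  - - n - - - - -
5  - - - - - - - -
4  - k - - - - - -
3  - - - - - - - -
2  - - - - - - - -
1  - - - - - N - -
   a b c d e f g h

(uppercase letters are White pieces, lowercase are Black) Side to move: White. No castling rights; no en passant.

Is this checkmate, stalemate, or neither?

White to move; white king on a8.
In check: yes, from the black queen on c8.
King squares — a7: attacked by Nc6; b7: attacked by Qc8; b8: attacked by Nc6.
Legal moves for White: none.
In check with no legal moves → checkmate.

checkmate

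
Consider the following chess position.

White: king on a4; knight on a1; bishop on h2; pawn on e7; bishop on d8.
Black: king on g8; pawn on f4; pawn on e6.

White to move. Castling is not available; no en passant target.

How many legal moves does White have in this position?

White to move; king on a4.
In check: no.
Legal moves: Bc7, Bb6, Ba5, Kb5, Ka5, Kb4, Kb3, Ka3, Bxf4, Bg3, Bg1, Nb3, Nc2, e8=Q+, e8=R+, e8=B, e8=N.
Count: 17.

17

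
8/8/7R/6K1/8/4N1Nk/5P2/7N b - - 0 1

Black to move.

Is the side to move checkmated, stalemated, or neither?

checkmate

Black to move; black king on h3.
In check: yes, from the white rook on h6.
King squares — g2: attacked by Ne3; h2: attacked by Rh6; g3: attacked by Nh1; g4: attacked by Ne3; h4: attacked by Kg5.
Legal moves for Black: none.
In check with no legal moves → checkmate.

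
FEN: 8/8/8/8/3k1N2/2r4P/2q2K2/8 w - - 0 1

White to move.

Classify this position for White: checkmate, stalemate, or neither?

White to move; white king on f2.
In check: yes, from the black queen on c2.
King squares — e1: available; f1: available; g1: available; e2: attacked by Qc2; g2: attacked by Qc2; e3: attacked by Rc3; f3: attacked by Rc3; g3: attacked by Rc3.
Legal moves for White: Kg1, Kf1, Ke1, Ne2+.
White is in check but has 4 legal moves → neither.

neither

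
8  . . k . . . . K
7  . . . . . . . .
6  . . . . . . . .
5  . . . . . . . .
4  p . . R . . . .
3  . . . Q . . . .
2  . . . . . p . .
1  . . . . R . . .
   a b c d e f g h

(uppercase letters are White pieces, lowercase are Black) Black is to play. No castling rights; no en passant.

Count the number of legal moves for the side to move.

Black to move; king on c8.
In check: no.
Legal moves: Kb8, Kc7, Kb7, fxe1=Q, fxe1=R, fxe1=B, fxe1=N, a3, f1=Q, f1=R, f1=B, f1=N.
Count: 12.

12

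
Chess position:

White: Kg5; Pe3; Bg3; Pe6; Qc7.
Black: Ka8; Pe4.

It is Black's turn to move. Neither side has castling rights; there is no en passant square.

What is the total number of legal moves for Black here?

Black to move; king on a8.
In check: no.
Legal moves: none.
Count: 0.

0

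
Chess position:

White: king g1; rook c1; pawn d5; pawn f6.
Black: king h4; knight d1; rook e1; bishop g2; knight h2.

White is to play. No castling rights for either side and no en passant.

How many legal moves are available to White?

White to move; king on g1.
In check: yes, from the black rook on e1.
Legal moves: Kxh2, Kxg2.
Count: 2.

2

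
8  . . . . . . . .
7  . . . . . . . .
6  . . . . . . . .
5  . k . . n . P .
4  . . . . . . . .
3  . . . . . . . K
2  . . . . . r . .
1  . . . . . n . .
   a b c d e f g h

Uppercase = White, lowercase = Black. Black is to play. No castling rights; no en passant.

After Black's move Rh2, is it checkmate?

After Rh2: white king on h3; in check: yes, from the black rook on h2.
King squares — g2: attacked by Rh2; h2: attacked by Nf1; g3: attacked by Nf1; g4: attacked by Ne5; h4: attacked by Rh2.
White has no legal moves → checkmate.

yes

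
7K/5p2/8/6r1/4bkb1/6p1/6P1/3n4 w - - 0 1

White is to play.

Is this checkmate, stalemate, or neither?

stalemate

White to move; white king on h8.
In check: no.
King squares — g7: attacked by Rg5; h7: attacked by Be4; g8: attacked by Rg5.
Legal moves for White: none.
Not in check and no legal moves → stalemate.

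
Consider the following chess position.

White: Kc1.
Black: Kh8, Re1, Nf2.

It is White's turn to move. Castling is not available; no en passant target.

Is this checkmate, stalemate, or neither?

neither

White to move; white king on c1.
In check: yes, from the black rook on e1.
Legal moves for White: Kd2, Kc2, Kb2.
White is in check but has 3 legal moves → neither.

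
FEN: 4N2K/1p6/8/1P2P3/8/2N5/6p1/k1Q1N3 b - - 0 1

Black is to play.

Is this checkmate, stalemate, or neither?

Black to move; black king on a1.
In check: yes, from the white queen on c1.
King squares — b1: attacked by Qc1; a2: attacked by Nc3; b2: attacked by Qc1.
Legal moves for Black: none.
In check with no legal moves → checkmate.

checkmate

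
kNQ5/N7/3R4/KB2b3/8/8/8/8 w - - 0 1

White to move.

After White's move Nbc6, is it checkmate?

After Nbc6: black king on a8; in check: yes, from the white queen on c8.
King squares — a7: attacked by Nc6; b7: attacked by Qc8; b8: attacked by Nc6.
Black has no legal moves → checkmate.

yes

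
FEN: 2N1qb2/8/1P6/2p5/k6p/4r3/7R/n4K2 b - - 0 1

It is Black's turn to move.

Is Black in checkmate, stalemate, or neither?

Black to move; black king on a4.
In check: no.
Legal moves for Black include: Bg7, Be7, Bh6, Bd6, Qd8, Qxc8, Qf7+, Qe7, Qd7, Qg6, Qe6, Qc6, Qh5, Qe5, Qb5+, Qe4, Kb5, Ka5, ... (list truncated; more exist).
Black has legal moves and is not in check → neither.

neither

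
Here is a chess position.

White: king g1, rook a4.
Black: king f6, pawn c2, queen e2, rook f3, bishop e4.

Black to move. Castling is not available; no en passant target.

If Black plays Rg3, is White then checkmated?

After Rg3: white king on g1; in check: yes, from the black rook on g3.
King squares — f1: attacked by Qe2; h1: attacked by Be4; f2: attacked by Qe2; g2: attacked by Qe2; h2: attacked by Qe2.
White has no legal moves → checkmate.

yes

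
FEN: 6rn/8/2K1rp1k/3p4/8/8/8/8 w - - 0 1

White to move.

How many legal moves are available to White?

White to move; king on c6.
In check: yes, from the black rook on e6.
Legal moves: Kd7, Kc7, Kb7, Kxd5, Kc5, Kb5.
Count: 6.

6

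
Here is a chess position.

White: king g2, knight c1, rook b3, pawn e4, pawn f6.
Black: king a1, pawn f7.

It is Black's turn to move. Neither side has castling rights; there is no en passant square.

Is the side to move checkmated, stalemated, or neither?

stalemate

Black to move; black king on a1.
In check: no.
King squares — b1: attacked by Rb3; a2: attacked by Nc1; b2: attacked by Rb3.
Legal moves for Black: none.
Not in check and no legal moves → stalemate.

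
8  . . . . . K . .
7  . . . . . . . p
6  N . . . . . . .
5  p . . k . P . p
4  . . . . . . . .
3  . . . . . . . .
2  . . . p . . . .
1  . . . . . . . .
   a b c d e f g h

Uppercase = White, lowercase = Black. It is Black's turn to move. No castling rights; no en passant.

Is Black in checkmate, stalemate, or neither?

neither

Black to move; black king on d5.
In check: no.
Legal moves for Black: Kd6, Kc6, Ke5, Ke4, Kd4, Kc4, h6, h4, a4, d1=Q, d1=R, d1=B, d1=N.
Black has 13 legal moves and is not in check → neither.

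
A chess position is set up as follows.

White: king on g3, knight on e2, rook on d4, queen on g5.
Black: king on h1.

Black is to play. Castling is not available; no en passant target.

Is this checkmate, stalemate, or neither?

stalemate

Black to move; black king on h1.
In check: no.
King squares — g1: attacked by Ne2; g2: attacked by Kg3; h2: attacked by Kg3.
Legal moves for Black: none.
Not in check and no legal moves → stalemate.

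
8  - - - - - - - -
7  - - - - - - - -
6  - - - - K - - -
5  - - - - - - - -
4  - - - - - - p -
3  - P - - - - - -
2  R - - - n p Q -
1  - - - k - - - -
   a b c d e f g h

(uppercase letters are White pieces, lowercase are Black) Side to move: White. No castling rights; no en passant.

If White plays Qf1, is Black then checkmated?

yes

After Qf1: black king on d1; in check: yes, from the white queen on f1.
King squares — c1: attacked by Qf1; e1: attacked by Qf1; c2: attacked by Ra2; d2: attacked by Ra2; e2: own knight.
Black has no legal moves → checkmate.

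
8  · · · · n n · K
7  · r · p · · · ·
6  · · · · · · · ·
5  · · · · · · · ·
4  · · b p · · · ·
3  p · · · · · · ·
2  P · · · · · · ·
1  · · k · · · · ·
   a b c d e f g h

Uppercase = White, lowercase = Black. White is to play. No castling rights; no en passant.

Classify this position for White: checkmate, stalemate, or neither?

stalemate

White to move; white king on h8.
In check: no.
King squares — g7: attacked by Ne8; h7: attacked by Nf8; g8: attacked by Bc4.
Legal moves for White: none.
Not in check and no legal moves → stalemate.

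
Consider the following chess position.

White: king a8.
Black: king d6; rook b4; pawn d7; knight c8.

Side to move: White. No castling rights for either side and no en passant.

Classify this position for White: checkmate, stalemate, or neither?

stalemate

White to move; white king on a8.
In check: no.
King squares — a7: attacked by Nc8; b7: attacked by Rb4; b8: attacked by Rb4.
Legal moves for White: none.
Not in check and no legal moves → stalemate.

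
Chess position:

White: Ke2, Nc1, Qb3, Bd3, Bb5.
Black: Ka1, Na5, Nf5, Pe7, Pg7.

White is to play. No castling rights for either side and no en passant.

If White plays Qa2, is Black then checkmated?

yes

After Qa2: black king on a1; in check: yes, from the white queen on a2.
King squares — b1: attacked by Qa2; a2: attacked by Nc1; b2: attacked by Qa2.
Black has no legal moves → checkmate.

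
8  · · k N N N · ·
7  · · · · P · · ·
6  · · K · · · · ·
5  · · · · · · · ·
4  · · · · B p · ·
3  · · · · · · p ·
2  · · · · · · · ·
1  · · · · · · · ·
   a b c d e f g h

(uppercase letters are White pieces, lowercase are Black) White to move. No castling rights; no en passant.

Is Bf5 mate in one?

no

After Bf5: black king on c8; in check: yes, from the white bishop on f5.
Black has 1 legal reply: Kb8.
In check but a legal move exists → not checkmate.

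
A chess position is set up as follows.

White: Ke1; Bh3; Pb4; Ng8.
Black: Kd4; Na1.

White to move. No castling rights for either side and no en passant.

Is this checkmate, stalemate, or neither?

neither

White to move; white king on e1.
In check: no.
Legal moves for White: Ne7, Nh6, Nf6, Bc8, Bd7, Be6, Bf5, Bg4, Bg2, Bf1, Kf2, Ke2, Kd2, Kf1, Kd1, b5.
White has 16 legal moves and is not in check → neither.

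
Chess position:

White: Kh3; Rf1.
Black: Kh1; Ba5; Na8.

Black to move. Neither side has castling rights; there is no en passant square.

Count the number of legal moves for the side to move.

0

Black to move; king on h1.
In check: yes, from the white rook on f1.
Legal moves: none.
Count: 0.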